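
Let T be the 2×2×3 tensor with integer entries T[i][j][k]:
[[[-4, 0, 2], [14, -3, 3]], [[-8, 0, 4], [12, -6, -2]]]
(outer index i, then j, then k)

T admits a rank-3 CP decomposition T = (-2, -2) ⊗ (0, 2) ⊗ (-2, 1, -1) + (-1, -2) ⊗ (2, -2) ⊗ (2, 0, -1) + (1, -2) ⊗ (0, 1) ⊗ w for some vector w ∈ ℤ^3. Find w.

w = (2, 1, 1)

Subtract the known terms from T to get the rank-1 residual R = (1, -2) ⊗ (0, 1) ⊗ w, so R[i,j,k] = a[i]·b[j]·w[k]. Pick indices with nonzero a[0]·b[1] = (1)·(1) = 1. Only the fibre through (0,1,·) is needed: R[0,1,:] = T[0,1,:] − Σₗ aₗ[0]bₗ[1]cₗ = [14, -3, 3] − (-2)·(2)·(-2, 1, -1) − (-1)·(-2)·(2, 0, -1) = [2, 1, 1]. Then w[k] = R[0,1,k] / 1 for each k, giving w = [2, 1, 1] / 1 = (2, 1, 1).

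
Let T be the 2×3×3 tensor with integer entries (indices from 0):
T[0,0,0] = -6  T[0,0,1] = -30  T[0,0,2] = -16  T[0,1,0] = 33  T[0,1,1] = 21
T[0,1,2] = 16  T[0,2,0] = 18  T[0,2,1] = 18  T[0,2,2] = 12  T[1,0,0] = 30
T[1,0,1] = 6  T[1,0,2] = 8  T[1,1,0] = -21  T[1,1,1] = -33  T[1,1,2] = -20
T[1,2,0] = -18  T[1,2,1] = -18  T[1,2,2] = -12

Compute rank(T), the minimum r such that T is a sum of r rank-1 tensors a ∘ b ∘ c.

2

Lower bound: in the mode-3 unfolding of T (rows indexed by k, columns by (i,j)) the 2×2 minor on rows k ∈ {0, 1}, columns (i,j) ∈ {(0,0), (0,1)} is det [[-6, 33], [-30, 21]] = 864 ≠ 0, so that unfolding has rank ≥ 2 and hence rank(T) ≥ 2 (CP rank is at least every unfolding rank, though it can be larger).
Upper bound: with S_k = T[:,:,k], the two rank-1 terms a₁b₁ᵀ, a₂b₂ᵀ are the rank-1 members of the pencil x·S₀ + y·S₁.
The 2×2 minor of x·S₀ + y·S₁ on rows {0,1}, columns {0,1} is −864·x² + 864·y² = (-864)·(x − y)(x + y), vanishing at (x:y) = (1:1) and (1:-1).
M₁ = S₀ + S₁ = [[-36, 54, 36], [36, -54, -36]] = (-18)·[1, -1][2, -3, -2]ᵀ and M₂ = S₀ − S₁ = [[24, 12, 0], [24, 12, 0]] = 12·[1, 1][2, 1, 0]ᵀ, so take a₁ = [1, -1], b₁ = [2, -3, -2], a₂ = [1, 1], b₂ = [2, 1, 0].
Each slice is an integer combination of E₁ = a₁b₁ᵀ and E₂ = a₂b₂ᵀ: S₀ = −9·E₁ + 6·E₂, S₁ = −9·E₁ − 6·E₂, S₂ = −6·E₁ − 2·E₂; reading off coefficients, c₁ = [-9, -9, -6] and c₂ = [6, -6, -2].
Hence T = [1, -1] ∘ [2, -3, -2] ∘ [-9, -9, -6] + [1, 1] ∘ [2, 1, 0] ∘ [6, -6, -2], so rank(T) ≤ 2.
These bounds meet, so rank(T) = 2.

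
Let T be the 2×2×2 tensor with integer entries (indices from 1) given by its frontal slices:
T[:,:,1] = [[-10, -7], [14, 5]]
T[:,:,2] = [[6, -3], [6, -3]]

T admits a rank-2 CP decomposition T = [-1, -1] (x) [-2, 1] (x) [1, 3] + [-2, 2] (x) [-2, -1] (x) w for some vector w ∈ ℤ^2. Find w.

w = [-3, 0]

Subtract the known terms from T to get the rank-1 residual R = [-2, 2] (x) [-2, -1] (x) w, so R[i,j,k] = a[i]·b[j]·w[k]. Pick indices with nonzero a[1]·b[1] = (-2)·(-2) = 4. Only the fibre through (1,1,·) is needed: R[1,1,:] = T[1,1,:] − Σₗ aₗ[1]bₗ[1]cₗ = [-10, 6] − (-1)·(-2)·[1, 3] = [-12, 0]. Then w[k] = R[1,1,k] / 4 for each k, giving w = [-12, 0] / 4 = [-3, 0].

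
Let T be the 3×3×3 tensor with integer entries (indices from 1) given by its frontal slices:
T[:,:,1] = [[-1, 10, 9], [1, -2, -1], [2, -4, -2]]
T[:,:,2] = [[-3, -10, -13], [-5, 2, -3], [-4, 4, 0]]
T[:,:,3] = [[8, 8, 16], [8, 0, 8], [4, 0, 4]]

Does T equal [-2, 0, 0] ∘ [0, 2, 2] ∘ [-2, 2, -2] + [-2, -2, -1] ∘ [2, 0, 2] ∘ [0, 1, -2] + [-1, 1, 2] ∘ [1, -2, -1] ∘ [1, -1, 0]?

Yes

Reconstruct entrywise from the claimed factors. For example, T[3,3,3] = 4 and Σₗ aₗ[3]bₗ[3]cₗ[3] = (0)·(2)·(-2) + (-1)·(2)·(-2) + (2)·(-1)·(0) = 4; checking all 27 entries, every one matches. The claim holds.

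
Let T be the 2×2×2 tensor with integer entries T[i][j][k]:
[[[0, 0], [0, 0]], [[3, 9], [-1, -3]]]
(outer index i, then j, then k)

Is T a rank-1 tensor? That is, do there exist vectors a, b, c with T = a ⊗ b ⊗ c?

If T = a ⊗ b ⊗ c then every fibre of T is a multiple of the corresponding factor, so read the factors off the fibres through the nonzero entry T[1,0,0] = 3.
The mode-1 fibre T[:,0,0] = [0, 3] gives a = (0, 1) (primitive direction); the mode-2 fibre T[1,:,0] = [3, -1] gives b = (3, -1); then c[k] = T[1,0,k] / (a[1]·b[0]) = [3, 9] / 3 = (1, 3).
Expanding (0, 1) ⊗ (3, -1) ⊗ (1, 3) reproduces all 8 entries of T, so T = (0, 1) ⊗ (3, -1) ⊗ (1, 3) and rank(T) ≤ 1.
Equivalently every frontal slice T[:,:,k] is c[k] times the rank-1 matrix (0, 1) ⊗ (3, -1). So T has rank 1 (it is nonzero).

Yes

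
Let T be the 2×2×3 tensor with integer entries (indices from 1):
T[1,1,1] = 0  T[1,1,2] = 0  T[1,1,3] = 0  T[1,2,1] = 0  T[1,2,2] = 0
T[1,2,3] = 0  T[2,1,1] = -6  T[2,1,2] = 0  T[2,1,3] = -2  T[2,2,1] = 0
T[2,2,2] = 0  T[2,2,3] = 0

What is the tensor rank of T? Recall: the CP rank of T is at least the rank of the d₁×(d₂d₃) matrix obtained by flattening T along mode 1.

1

Lower bound: T ≠ 0 (e.g. T[2,1,1] = -6), so rank(T) ≥ 1.
Upper bound: if T = a ⊗ b ⊗ c then every fibre of T is a multiple of the corresponding factor, so read the factors off the fibres through the nonzero entry T[2,1,1] = -6.
The mode-1 fibre T[:,1,1] = [0, -6] gives a = [0, 1] (primitive direction); the mode-2 fibre T[2,:,1] = [-6, 0] gives b = [1, 0]; then c[k] = T[2,1,k] / (a[2]·b[1]) = [-6, 0, -2] / 1 = [-6, 0, -2].
Expanding [0, 1] ⊗ [1, 0] ⊗ [-6, 0, -2] reproduces all 12 entries of T, so T = [0, 1] ⊗ [1, 0] ⊗ [-6, 0, -2] and rank(T) ≤ 1.
These bounds meet, so rank(T) = 1.
Check entry T[1,1,1] = 0: (0)·(1)·(-6) = 0.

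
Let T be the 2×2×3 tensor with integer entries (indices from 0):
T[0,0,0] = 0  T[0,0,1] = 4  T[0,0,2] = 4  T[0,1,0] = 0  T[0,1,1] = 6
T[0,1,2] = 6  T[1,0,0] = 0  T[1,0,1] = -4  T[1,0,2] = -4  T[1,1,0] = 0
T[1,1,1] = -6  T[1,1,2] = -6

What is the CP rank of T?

Lower bound: T ≠ 0 (e.g. T[0,0,1] = 4), so rank(T) ≥ 1.
Upper bound: if T = a (x) b (x) c then every fibre of T is a multiple of the corresponding factor, so read the factors off the fibres through the nonzero entry T[0,0,1] = 4.
The mode-1 fibre T[:,0,1] = [4, -4] gives a = [1, -1] (primitive direction); the mode-2 fibre T[0,:,1] = [4, 6] gives b = [2, 3]; then c[k] = T[0,0,k] / (a[0]·b[0]) = [0, 4, 4] / 2 = [0, 2, 2].
Expanding [1, -1] (x) [2, 3] (x) [0, 2, 2] reproduces all 12 entries of T, so T = [1, -1] (x) [2, 3] (x) [0, 2, 2] and rank(T) ≤ 1.
These bounds meet, so rank(T) = 1.

1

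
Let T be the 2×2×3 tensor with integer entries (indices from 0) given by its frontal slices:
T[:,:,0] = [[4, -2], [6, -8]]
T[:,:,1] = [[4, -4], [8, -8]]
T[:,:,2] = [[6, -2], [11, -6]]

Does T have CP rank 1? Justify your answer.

No

The mode-3 unfolding of T (rows indexed by k, columns by (i,j) = (0,0), (0,1), (1,0), (1,1)) is [[4, -2, 6, -8], [4, -4, 8, -8], [6, -2, 11, -6]].
There the 3×3 minor on rows k ∈ {0, 1, 2}, columns (i,j) ∈ {(0,0), (0,1), (1,0)} is det [[4, -2, 6], [4, -4, 8], [6, -2, 11]] = -24 ≠ 0, so this unfolding has rank ≥ 3; CP rank is at least every unfolding rank, so rank(T) ≥ 3.
In particular rank(T) ≥ 3 > 1, so T is not rank-1.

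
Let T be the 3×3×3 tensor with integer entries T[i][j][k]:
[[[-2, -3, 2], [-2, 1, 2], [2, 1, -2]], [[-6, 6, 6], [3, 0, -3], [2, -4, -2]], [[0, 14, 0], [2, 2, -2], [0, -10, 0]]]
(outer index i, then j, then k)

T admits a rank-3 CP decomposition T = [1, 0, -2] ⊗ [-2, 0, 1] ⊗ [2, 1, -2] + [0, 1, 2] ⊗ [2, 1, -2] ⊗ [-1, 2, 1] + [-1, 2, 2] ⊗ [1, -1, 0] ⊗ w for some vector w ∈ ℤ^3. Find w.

Subtract the known terms from T to get the rank-1 residual R = [-1, 2, 2] ⊗ [1, -1, 0] ⊗ w, so R[i,j,k] = a[i]·b[j]·w[k]. Pick indices with nonzero a[0]·b[0] = (-1)·(1) = -1. Only the fibre through (0,0,·) is needed: R[0,0,:] = T[0,0,:] − Σₗ aₗ[0]bₗ[0]cₗ = [-2, -3, 2] − (1)·(-2)·[2, 1, -2] − (0)·(2)·[-1, 2, 1] = [2, -1, -2]. Then w[k] = R[0,0,k] / -1 for each k, giving w = [2, -1, -2] / -1 = [-2, 1, 2].

w = [-2, 1, 2]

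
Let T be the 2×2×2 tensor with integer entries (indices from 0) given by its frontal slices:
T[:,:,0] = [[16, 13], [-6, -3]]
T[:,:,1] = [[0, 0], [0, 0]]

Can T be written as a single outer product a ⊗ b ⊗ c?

No

The mode-2 unfolding of T (rows indexed by j, columns by (i,k) = (0,0), (0,1), (1,0), (1,1)) is [[16, 0, -6, 0], [13, 0, -3, 0]].
There the 2×2 minor on rows j ∈ {0, 1}, columns (i,k) ∈ {(0,0), (1,0)} is det [[16, -6], [13, -3]] = 30 ≠ 0, so this unfolding has rank ≥ 2; CP rank is at least every unfolding rank, so rank(T) ≥ 2.
In particular rank(T) ≥ 2 > 1, so T is not rank-1.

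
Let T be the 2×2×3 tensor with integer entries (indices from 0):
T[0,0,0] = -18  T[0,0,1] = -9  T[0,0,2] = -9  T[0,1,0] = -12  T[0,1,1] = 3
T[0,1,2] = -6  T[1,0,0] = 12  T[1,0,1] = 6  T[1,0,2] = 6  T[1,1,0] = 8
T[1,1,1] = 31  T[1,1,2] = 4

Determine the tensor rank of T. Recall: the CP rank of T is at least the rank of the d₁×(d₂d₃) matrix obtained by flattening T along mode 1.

Lower bound: the mode-1 unfolding of T (rows indexed by i, columns by (j,k) = (0,0), (0,1), (0,2), (1,0), (1,1), (1,2)) is [[-18, -9, -9, -12, 3, -6], [12, 6, 6, 8, 31, 4]].
There the 2×2 minor on rows i ∈ {0, 1}, columns (j,k) ∈ {(0,0), (1,1)} is det [[-18, 3], [12, 31]] = -594 ≠ 0, so this unfolding has rank ≥ 2; CP rank is at least every unfolding rank, so rank(T) ≥ 2. (This is only a lower bound: in general the CP rank may exceed every unfolding rank, so we still need to exhibit 2 rank-1 terms summing to T.)
Upper bound — finding two terms. Write S_k = T[:,:,k] for the frontal slices: S₀ = [[-18, -12], [12, 8]], S₁ = [[-9, 3], [6, 31]], S₂ = [[-9, -6], [6, 4]].
If T = a₁ (x) b₁ (x) c₁ + a₂ (x) b₂ (x) c₂ then each S_k = c₁[k]·a₁b₁ᵀ + c₂[k]·a₂b₂ᵀ. S₀ and S₁ are linearly independent, so a₁b₁ᵀ and a₂b₂ᵀ must span the same plane of matrices: they are the rank-1 matrices of the form x·S₀ + y·S₁.
det(x·S₀ + y·S₁) is −594·xy − 297·y² = (-297)·(y)(2·x + y), vanishing at (x:y) = (1:0) and (1:-2).
M₁ = S₀ = [[-18, -12], [12, 8]] = (-2)·[3, -2][3, 2]ᵀ and M₂ = S₀ − 2·S₁ = [[0, -18], [0, -54]] = (-18)·[1, 3][0, 1]ᵀ, so take a₁ = [3, -2], b₁ = [3, 2], a₂ = [1, 3], b₂ = [0, 1].
Each slice is an integer combination of E₁ = a₁b₁ᵀ and E₂ = a₂b₂ᵀ: S₀ = −2·E₁, S₁ = −E₁ + 9·E₂, S₂ = −E₁; reading off coefficients, c₁ = [-2, -1, -1] and c₂ = [0, 9, 0].
Hence T = [3, -2] (x) [3, 2] (x) [-2, -1, -1] + [1, 3] (x) [0, 1] (x) [0, 9, 0], so rank(T) ≤ 2.
These bounds meet, so rank(T) = 2.
Check entry T[0,1,1] = 3: (3)·(2)·(-1) + (1)·(1)·(9) = 3.

2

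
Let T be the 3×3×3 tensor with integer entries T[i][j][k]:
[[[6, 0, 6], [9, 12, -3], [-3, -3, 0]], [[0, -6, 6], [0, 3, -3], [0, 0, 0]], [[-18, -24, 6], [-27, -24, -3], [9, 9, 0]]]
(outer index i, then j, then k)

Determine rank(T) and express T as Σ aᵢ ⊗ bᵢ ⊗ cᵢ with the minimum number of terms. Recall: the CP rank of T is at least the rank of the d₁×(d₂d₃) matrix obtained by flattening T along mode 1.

Lower bound: the mode-1 unfolding of T (rows indexed by i, columns by (j,k) = (0,0), (0,1), (0,2), (1,0), (1,1), (1,2), (2,0), (2,1), (2,2)) is [[6, 0, 6, 9, 12, -3, -3, -3, 0], [0, -6, 6, 0, 3, -3, 0, 0, 0], [-18, -24, 6, -27, -24, -3, 9, 9, 0]].
There the 2×2 minor on rows i ∈ {0, 1}, columns (j,k) ∈ {(0,0), (0,1)} is det [[6, 0], [0, -6]] = -36 ≠ 0, so this unfolding has rank ≥ 2; CP rank is at least every unfolding rank, so rank(T) ≥ 2. (Unfolding ranks only ever bound the CP rank from below — rank(T) can be strictly larger than all of them — so the matching upper bound has to come from an explicit 2-term decomposition.)
Upper bound — finding two terms. Write S_k = T[:,:,k] for the frontal slices: S₀ = [[6, 9, -3], [0, 0, 0], [-18, -27, 9]], S₁ = [[0, 12, -3], [-6, 3, 0], [-24, -24, 9]], S₂ = [[6, -3, 0], [6, -3, 0], [6, -3, 0]].
If T = a₁ ⊗ b₁ ⊗ c₁ + a₂ ⊗ b₂ ⊗ c₂ then each S_k = c₁[k]·a₁b₁ᵀ + c₂[k]·a₂b₂ᵀ. S₀ and S₁ are linearly independent, so a₁b₁ᵀ and a₂b₂ᵀ must span the same plane of matrices: they are the rank-1 matrices of the form x·S₀ + y·S₁.
The 2×2 minor of x·S₀ + y·S₁ on rows {0,1}, columns {0,1} is 72·xy + 72·y² = 72·(y)(x + y), vanishing at (x:y) = (1:0) and (1:-1).
M₁ = S₀ = [[6, 9, -3], [0, 0, 0], [-18, -27, 9]] = 3·[1, 0, -3][2, 3, -1]ᵀ and M₂ = S₀ − S₁ = [[6, -3, 0], [6, -3, 0], [6, -3, 0]] = 3·[1, 1, 1][2, -1, 0]ᵀ, so take a₁ = [1, 0, -3], b₁ = [2, 3, -1], a₂ = [1, 1, 1], b₂ = [2, -1, 0].
Each slice is an integer combination of E₁ = a₁b₁ᵀ and E₂ = a₂b₂ᵀ: S₀ = 3·E₁, S₁ = 3·E₁ − 3·E₂, S₂ = 3·E₂; reading off coefficients, c₁ = [3, 3, 0] and c₂ = [0, -3, 3].
Hence T = [1, 0, -3] ⊗ [2, 3, -1] ⊗ [3, 3, 0] + [1, 1, 1] ⊗ [2, -1, 0] ⊗ [0, -3, 3], so rank(T) ≤ 2.
These bounds meet, so rank(T) = 2.
Check entry T[0,2,0] = -3: (1)·(-1)·(3) + (1)·(0)·(0) = -3.

rank(T) = 2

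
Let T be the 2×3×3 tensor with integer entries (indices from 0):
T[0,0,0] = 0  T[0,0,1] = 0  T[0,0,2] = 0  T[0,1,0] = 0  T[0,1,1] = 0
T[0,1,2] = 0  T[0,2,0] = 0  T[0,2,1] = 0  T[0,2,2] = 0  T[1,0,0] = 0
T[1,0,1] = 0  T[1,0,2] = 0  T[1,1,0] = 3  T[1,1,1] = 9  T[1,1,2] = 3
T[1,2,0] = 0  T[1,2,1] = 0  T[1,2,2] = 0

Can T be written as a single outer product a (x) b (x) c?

Yes

If T = a (x) b (x) c then every fibre of T is a multiple of the corresponding factor, so read the factors off the fibres through the nonzero entry T[1,1,0] = 3.
The mode-1 fibre T[:,1,0] = [0, 3] gives a = [0, 1] (primitive direction); the mode-2 fibre T[1,:,0] = [0, 3, 0] gives b = [0, 1, 0]; then c[k] = T[1,1,k] / (a[1]·b[1]) = [3, 9, 3] / 1 = [3, 9, 3].
Expanding [0, 1] (x) [0, 1, 0] (x) [3, 9, 3] reproduces all 18 entries of T, so T = [0, 1] (x) [0, 1, 0] (x) [3, 9, 3] and rank(T) ≤ 1.
Equivalently every frontal slice T[:,:,k] is c[k] times the rank-1 matrix [0, 1] (x) [0, 1, 0]. So T has rank 1 (it is nonzero).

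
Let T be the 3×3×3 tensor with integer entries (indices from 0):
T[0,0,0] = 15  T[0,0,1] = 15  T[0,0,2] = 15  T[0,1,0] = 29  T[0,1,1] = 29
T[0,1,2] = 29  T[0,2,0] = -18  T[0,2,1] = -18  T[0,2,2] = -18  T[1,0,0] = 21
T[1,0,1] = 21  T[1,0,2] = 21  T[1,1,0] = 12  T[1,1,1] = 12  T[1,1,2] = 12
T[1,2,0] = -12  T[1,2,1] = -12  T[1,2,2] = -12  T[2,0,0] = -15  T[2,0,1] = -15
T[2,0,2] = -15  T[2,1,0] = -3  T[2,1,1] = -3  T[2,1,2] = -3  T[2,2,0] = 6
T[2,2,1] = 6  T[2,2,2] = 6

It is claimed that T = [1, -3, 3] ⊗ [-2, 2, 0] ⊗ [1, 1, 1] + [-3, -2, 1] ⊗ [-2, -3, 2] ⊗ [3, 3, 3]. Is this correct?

Reconstruct entry (0,0,0) from the claimed factors: Σₗ aₗ[0]bₗ[0]cₗ[0] = (1)·(-2)·(1) + (-3)·(-2)·(3) = 16, but T[0,0,0] = 15. The claim is false.

No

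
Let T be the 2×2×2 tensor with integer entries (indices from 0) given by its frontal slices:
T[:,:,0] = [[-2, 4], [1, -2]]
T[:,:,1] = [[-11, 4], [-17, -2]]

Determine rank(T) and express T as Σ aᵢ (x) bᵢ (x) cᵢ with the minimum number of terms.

Lower bound: the mode-2 unfolding of T (rows indexed by j, columns by (i,k) = (0,0), (0,1), (1,0), (1,1)) is [[-2, -11, 1, -17], [4, 4, -2, -2]].
There the 2×2 minor on rows j ∈ {0, 1}, columns (i,k) ∈ {(0,0), (0,1)} is det [[-2, -11], [4, 4]] = 36 ≠ 0, so this unfolding has rank ≥ 2; CP rank is at least every unfolding rank, so rank(T) ≥ 2. (Unfolding ranks only ever bound the CP rank from below — rank(T) can be strictly larger than all of them — so the matching upper bound has to come from an explicit 2-term decomposition.)
Upper bound — finding two terms. Write S_k = T[:,:,k] for the frontal slices: S₀ = [[-2, 4], [1, -2]], S₁ = [[-11, 4], [-17, -2]].
If T = a₁ (x) b₁ (x) c₁ + a₂ (x) b₂ (x) c₂ then each S_k = c₁[k]·a₁b₁ᵀ + c₂[k]·a₂b₂ᵀ. S₀ and S₁ are linearly independent, so a₁b₁ᵀ and a₂b₂ᵀ must span the same plane of matrices: they are the rank-1 matrices of the form x·S₀ + y·S₁.
det(x·S₀ + y·S₁) is 90·xy + 90·y² = 90·(y)(x + y), vanishing at (x:y) = (1:0) and (1:-1).
M₁ = S₀ = [[-2, 4], [1, -2]] = −[2, -1][1, -2]ᵀ and M₂ = S₀ − S₁ = [[9, 0], [18, 0]] = 9·[1, 2][1, 0]ᵀ, so take a₁ = [2, -1], b₁ = [1, -2], a₂ = [1, 2], b₂ = [1, 0].
Each slice is an integer combination of E₁ = a₁b₁ᵀ and E₂ = a₂b₂ᵀ: S₀ = −E₁, S₁ = −E₁ − 9·E₂; reading off coefficients, c₁ = [-1, -1] and c₂ = [0, -9].
Hence T = [2, -1] (x) [1, -2] (x) [-1, -1] + [1, 2] (x) [1, 0] (x) [0, -9], so rank(T) ≤ 2.
These bounds meet, so rank(T) = 2.

rank(T) = 2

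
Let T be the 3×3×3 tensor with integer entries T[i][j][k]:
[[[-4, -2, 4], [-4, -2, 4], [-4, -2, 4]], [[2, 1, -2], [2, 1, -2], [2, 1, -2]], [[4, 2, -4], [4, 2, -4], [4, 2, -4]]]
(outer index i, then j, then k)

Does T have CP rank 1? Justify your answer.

If T = a ⊗ b ⊗ c then every fibre of T is a multiple of the corresponding factor, so read the factors off the fibres through the nonzero entry T[0,0,0] = -4.
The mode-1 fibre T[:,0,0] = [-4, 2, 4] gives a = [2, -1, -2] (primitive direction); the mode-2 fibre T[0,:,0] = [-4, -4, -4] gives b = [1, 1, 1]; then c[k] = T[0,0,k] / (a[0]·b[0]) = [-4, -2, 4] / 2 = [-2, -1, 2].
Expanding [2, -1, -2] ⊗ [1, 1, 1] ⊗ [-2, -1, 2] reproduces all 27 entries of T, so T = [2, -1, -2] ⊗ [1, 1, 1] ⊗ [-2, -1, 2] and rank(T) ≤ 1.
Equivalently every frontal slice T[:,:,k] is c[k] times the rank-1 matrix [2, -1, -2] ⊗ [1, 1, 1]. So T has rank 1 (it is nonzero).

Yes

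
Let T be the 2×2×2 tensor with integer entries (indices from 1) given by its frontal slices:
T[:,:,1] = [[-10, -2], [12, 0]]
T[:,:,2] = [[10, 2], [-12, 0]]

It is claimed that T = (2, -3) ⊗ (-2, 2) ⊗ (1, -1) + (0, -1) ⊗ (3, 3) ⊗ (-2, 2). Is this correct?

Reconstruct entry (1,1,1) from the claimed factors: Σₗ aₗ[1]bₗ[1]cₗ[1] = (2)·(-2)·(1) + (0)·(3)·(-2) = -4, but T[1,1,1] = -10. The claim is false.

No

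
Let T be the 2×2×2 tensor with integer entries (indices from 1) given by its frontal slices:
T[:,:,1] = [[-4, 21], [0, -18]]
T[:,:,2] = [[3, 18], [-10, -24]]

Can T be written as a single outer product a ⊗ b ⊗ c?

No

The mode-1 unfolding of T (rows indexed by i, columns by (j,k) = (1,1), (1,2), (2,1), (2,2)) is [[-4, 3, 21, 18], [0, -10, -18, -24]].
There the 2×2 minor on rows i ∈ {1, 2}, columns (j,k) ∈ {(1,1), (1,2)} is det [[-4, 3], [0, -10]] = 40 ≠ 0, so this unfolding has rank ≥ 2; CP rank is at least every unfolding rank, so rank(T) ≥ 2.
In particular rank(T) ≥ 2 > 1, so T is not rank-1.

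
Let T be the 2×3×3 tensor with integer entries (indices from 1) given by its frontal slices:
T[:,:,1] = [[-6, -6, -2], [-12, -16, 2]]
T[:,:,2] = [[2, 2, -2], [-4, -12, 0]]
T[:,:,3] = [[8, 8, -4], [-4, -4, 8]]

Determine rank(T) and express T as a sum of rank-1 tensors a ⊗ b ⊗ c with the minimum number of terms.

Lower bound: the mode-3 unfolding of T (rows indexed by k, columns by (i,j) = (1,1), (1,2), (1,3), (2,1), (2,2), (2,3)) is [[-6, -6, -2, -12, -16, 2], [2, 2, -2, -4, -12, 0], [8, 8, -4, -4, -4, 8]].
There the 3×3 minor on rows k ∈ {1, 2, 3}, columns (i,j) ∈ {(1,1), (1,3), (2,2)} is det [[-6, -2, -16], [2, -2, -12], [8, -4, -4]] = 288 ≠ 0, so this unfolding has rank ≥ 3; CP rank is at least every unfolding rank, so rank(T) ≥ 3. (This is only a lower bound: in general the CP rank may exceed every unfolding rank, so we still need to exhibit 3 rank-1 terms summing to T.)
Upper bound: T is a sum of 3 rank-1 terms, T = [0, 1] ⊗ [0, 2, 1] ⊗ [-2, -4, 0] + [1, -2] ⊗ [1, 1, -1] ⊗ [2, 2, 4] + [1, 1] ⊗ [1, 1, 0] ⊗ [-8, 0, 4] (written with every a and b primitive with positive leading entry and the scale carried by c; CP decompositions are not unique, and this one is verified by expanding entrywise), so rank(T) ≤ 3.
These bounds meet, so rank(T) = 3.

rank(T) = 3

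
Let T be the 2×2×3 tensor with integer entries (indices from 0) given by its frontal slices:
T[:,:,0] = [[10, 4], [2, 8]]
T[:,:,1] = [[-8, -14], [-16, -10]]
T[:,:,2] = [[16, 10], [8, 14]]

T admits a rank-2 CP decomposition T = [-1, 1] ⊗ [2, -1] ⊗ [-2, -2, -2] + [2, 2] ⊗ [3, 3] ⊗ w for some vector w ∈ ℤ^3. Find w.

w = [1, -2, 2]

Subtract the known terms from T to get the rank-1 residual R = [2, 2] ⊗ [3, 3] ⊗ w, so R[i,j,k] = a[i]·b[j]·w[k]. Pick indices with nonzero a[0]·b[0] = (2)·(3) = 6. Only the fibre through (0,0,·) is needed: R[0,0,:] = T[0,0,:] − Σₗ aₗ[0]bₗ[0]cₗ = [10, -8, 16] − (-1)·(2)·[-2, -2, -2] = [6, -12, 12]. Then w[k] = R[0,0,k] / 6 for each k, giving w = [6, -12, 12] / 6 = [1, -2, 2].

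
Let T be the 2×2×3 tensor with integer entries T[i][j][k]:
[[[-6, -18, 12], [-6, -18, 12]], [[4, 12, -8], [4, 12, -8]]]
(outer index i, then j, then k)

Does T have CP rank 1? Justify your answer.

Yes

If T = a ⊗ b ⊗ c then every fibre of T is a multiple of the corresponding factor, so read the factors off the fibres through the nonzero entry T[0,0,0] = -6.
The mode-1 fibre T[:,0,0] = [-6, 4] gives a = [3, -2] (primitive direction); the mode-2 fibre T[0,:,0] = [-6, -6] gives b = [1, 1]; then c[k] = T[0,0,k] / (a[0]·b[0]) = [-6, -18, 12] / 3 = [-2, -6, 4].
Expanding [3, -2] ⊗ [1, 1] ⊗ [-2, -6, 4] reproduces all 12 entries of T, so T = [3, -2] ⊗ [1, 1] ⊗ [-2, -6, 4] and rank(T) ≤ 1.
Equivalently every frontal slice T[:,:,k] is c[k] times the rank-1 matrix [3, -2] ⊗ [1, 1]. So T has rank 1 (it is nonzero).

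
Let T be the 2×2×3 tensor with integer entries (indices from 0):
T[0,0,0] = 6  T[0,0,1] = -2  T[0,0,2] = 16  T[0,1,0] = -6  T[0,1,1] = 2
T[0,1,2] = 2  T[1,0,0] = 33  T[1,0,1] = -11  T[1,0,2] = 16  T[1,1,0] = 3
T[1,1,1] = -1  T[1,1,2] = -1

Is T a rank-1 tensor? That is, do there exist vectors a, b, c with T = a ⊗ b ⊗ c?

The mode-2 unfolding of T (rows indexed by j, columns by (i,k) = (0,0), (0,1), (0,2), (1,0), (1,1), (1,2)) is [[6, -2, 16, 33, -11, 16], [-6, 2, 2, 3, -1, -1]].
There the 2×2 minor on rows j ∈ {0, 1}, columns (i,k) ∈ {(0,0), (0,2)} is det [[6, 16], [-6, 2]] = 108 ≠ 0, so this unfolding has rank ≥ 2; CP rank is at least every unfolding rank, so rank(T) ≥ 2.
In particular rank(T) ≥ 2 > 1, so T is not rank-1.

No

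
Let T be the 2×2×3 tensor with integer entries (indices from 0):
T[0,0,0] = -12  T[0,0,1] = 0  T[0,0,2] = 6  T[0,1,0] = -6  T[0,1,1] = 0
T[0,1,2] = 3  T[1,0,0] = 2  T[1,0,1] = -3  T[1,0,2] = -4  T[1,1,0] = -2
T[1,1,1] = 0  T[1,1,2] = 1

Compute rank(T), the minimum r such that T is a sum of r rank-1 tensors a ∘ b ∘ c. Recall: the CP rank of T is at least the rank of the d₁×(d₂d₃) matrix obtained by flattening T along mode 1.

Lower bound: in the mode-2 unfolding of T (rows indexed by j, columns by (i,k)) the 2×2 minor on rows j ∈ {0, 1}, columns (i,k) ∈ {(0,0), (1,0)} is det [[-12, 2], [-6, -2]] = 36 ≠ 0, so that unfolding has rank ≥ 2 and hence rank(T) ≥ 2 (CP rank is at least every unfolding rank, though it can be larger).
Upper bound: with S_k = T[:,:,k], the two rank-1 terms a₁b₁ᵀ, a₂b₂ᵀ are the rank-1 members of the pencil x·S₀ + y·S₁.
det(x·S₀ + y·S₁) is 36·x² − 18·xy = 18·(2·x − y)(x), vanishing at (x:y) = (1:2) and (0:1).
M₁ = S₀ + 2·S₁ = [[-12, -6], [-4, -2]] = (-2)·[3, 1][2, 1]ᵀ and M₂ = S₁ = [[0, 0], [-3, 0]] = (-3)·[0, 1][1, 0]ᵀ, so take a₁ = [3, 1], b₁ = [2, 1], a₂ = [0, 1], b₂ = [1, 0].
Each slice is an integer combination of E₁ = a₁b₁ᵀ and E₂ = a₂b₂ᵀ: S₀ = −2·E₁ + 6·E₂, S₁ = −3·E₂, S₂ = E₁ − 6·E₂; reading off coefficients, c₁ = [-2, 0, 1] and c₂ = [6, -3, -6].
Hence T = [3, 1] ∘ [2, 1] ∘ [-2, 0, 1] + [0, 1] ∘ [1, 0] ∘ [6, -3, -6], so rank(T) ≤ 2.
These bounds meet, so rank(T) = 2.

2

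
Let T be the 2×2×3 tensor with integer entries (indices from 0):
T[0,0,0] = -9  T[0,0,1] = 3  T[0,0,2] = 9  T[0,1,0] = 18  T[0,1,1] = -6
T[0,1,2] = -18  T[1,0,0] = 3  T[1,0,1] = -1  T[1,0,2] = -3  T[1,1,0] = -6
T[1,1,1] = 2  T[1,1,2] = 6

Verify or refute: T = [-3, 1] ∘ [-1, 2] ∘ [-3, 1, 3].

Yes

Reconstruct entrywise from the claimed factors. For example, T[0,1,1] = -6 and Σₗ aₗ[0]bₗ[1]cₗ[1] = (-3)·(2)·(1) = -6; checking all 12 entries, every one matches. The claim holds.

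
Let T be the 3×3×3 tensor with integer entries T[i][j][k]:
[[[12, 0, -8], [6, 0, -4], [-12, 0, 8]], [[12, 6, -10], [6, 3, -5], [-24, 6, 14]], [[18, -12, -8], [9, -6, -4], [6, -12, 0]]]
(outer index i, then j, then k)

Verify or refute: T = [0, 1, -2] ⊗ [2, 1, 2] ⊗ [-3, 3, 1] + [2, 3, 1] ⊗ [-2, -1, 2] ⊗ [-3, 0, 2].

Reconstruct entrywise from the claimed factors. For example, T[0,2,1] = 0 and Σₗ aₗ[0]bₗ[2]cₗ[1] = (0)·(2)·(3) + (2)·(2)·(0) = 0; checking all 27 entries, every one matches. The claim holds.

Yes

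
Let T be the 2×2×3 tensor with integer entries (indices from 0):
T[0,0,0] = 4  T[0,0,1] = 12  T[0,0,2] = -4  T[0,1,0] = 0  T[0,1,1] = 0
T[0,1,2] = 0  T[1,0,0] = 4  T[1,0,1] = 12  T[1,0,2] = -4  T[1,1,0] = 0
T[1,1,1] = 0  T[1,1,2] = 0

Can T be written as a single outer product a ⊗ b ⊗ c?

Yes

If T = a ⊗ b ⊗ c then every fibre of T is a multiple of the corresponding factor, so read the factors off the fibres through the nonzero entry T[0,0,0] = 4.
The mode-1 fibre T[:,0,0] = [4, 4] gives a = [1, 1] (primitive direction); the mode-2 fibre T[0,:,0] = [4, 0] gives b = [1, 0]; then c[k] = T[0,0,k] / (a[0]·b[0]) = [4, 12, -4] / 1 = [4, 12, -4].
Expanding [1, 1] ⊗ [1, 0] ⊗ [4, 12, -4] reproduces all 12 entries of T, so T = [1, 1] ⊗ [1, 0] ⊗ [4, 12, -4] and rank(T) ≤ 1.
Equivalently every frontal slice T[:,:,k] is c[k] times the rank-1 matrix [1, 1] ⊗ [1, 0]. So T has rank 1 (it is nonzero).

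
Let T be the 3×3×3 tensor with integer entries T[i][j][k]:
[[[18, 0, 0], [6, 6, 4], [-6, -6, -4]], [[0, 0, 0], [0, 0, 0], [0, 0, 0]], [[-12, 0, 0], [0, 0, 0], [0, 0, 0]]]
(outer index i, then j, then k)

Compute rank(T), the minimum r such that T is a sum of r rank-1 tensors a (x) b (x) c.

2

Lower bound: the mode-3 unfolding of T (rows indexed by k, columns by (i,j) = (0,0), (0,1), (0,2), (1,0), (1,1), (1,2), (2,0), (2,1), (2,2)) is [[18, 6, -6, 0, 0, 0, -12, 0, 0], [0, 6, -6, 0, 0, 0, 0, 0, 0], [0, 4, -4, 0, 0, 0, 0, 0, 0]].
There the 2×2 minor on rows k ∈ {0, 1}, columns (i,j) ∈ {(0,0), (0,1)} is det [[18, 6], [0, 6]] = 108 ≠ 0, so this unfolding has rank ≥ 2; CP rank is at least every unfolding rank, so rank(T) ≥ 2. (Unfolding ranks only ever bound the CP rank from below — rank(T) can be strictly larger than all of them — so the matching upper bound has to come from an explicit 2-term decomposition.)
Upper bound — finding two terms. Write S_k = T[:,:,k] for the frontal slices: S₀ = [[18, 6, -6], [0, 0, 0], [-12, 0, 0]], S₁ = [[0, 6, -6], [0, 0, 0], [0, 0, 0]], S₂ = [[0, 4, -4], [0, 0, 0], [0, 0, 0]].
If T = a₁ (x) b₁ (x) c₁ + a₂ (x) b₂ (x) c₂ then each S_k = c₁[k]·a₁b₁ᵀ + c₂[k]·a₂b₂ᵀ. S₀ and S₁ are linearly independent, so a₁b₁ᵀ and a₂b₂ᵀ must span the same plane of matrices: they are the rank-1 matrices of the form x·S₀ + y·S₁.
The 2×2 minor of x·S₀ + y·S₁ on rows {0,2}, columns {0,1} is 72·x² + 72·xy = 72·(x + y)(x), vanishing at (x:y) = (1:-1) and (0:1).
M₁ = S₀ − S₁ = [[18, 0, 0], [0, 0, 0], [-12, 0, 0]] = 6·[3, 0, -2][1, 0, 0]ᵀ and M₂ = S₁ = [[0, 6, -6], [0, 0, 0], [0, 0, 0]] = 6·[1, 0, 0][0, 1, -1]ᵀ, so take a₁ = [3, 0, -2], b₁ = [1, 0, 0], a₂ = [1, 0, 0], b₂ = [0, 1, -1].
Each slice is an integer combination of E₁ = a₁b₁ᵀ and E₂ = a₂b₂ᵀ: S₀ = 6·E₁ + 6·E₂, S₁ = 6·E₂, S₂ = 4·E₂; reading off coefficients, c₁ = [6, 0, 0] and c₂ = [6, 6, 4].
Hence T = [3, 0, -2] (x) [1, 0, 0] (x) [6, 0, 0] + [1, 0, 0] (x) [0, 1, -1] (x) [6, 6, 4], so rank(T) ≤ 2.
These bounds meet, so rank(T) = 2.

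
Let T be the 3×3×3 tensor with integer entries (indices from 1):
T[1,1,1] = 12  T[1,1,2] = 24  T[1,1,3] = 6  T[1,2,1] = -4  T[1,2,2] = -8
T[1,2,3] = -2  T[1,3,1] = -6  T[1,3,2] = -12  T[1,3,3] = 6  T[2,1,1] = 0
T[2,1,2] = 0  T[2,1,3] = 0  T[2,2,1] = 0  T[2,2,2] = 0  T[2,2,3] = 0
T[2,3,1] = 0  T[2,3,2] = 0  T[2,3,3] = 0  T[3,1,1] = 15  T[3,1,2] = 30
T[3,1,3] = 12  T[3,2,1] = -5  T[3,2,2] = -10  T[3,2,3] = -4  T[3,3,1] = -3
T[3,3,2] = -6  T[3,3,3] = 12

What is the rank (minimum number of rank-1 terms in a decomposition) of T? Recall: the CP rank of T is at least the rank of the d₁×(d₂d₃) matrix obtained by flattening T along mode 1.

2

Lower bound: the mode-1 unfolding of T (rows indexed by i, columns by (j,k) = (1,1), (1,2), (1,3), (2,1), (2,2), (2,3), (3,1), (3,2), (3,3)) is [[12, 24, 6, -4, -8, -2, -6, -12, 6], [0, 0, 0, 0, 0, 0, 0, 0, 0], [15, 30, 12, -5, -10, -4, -3, -6, 12]].
There the 2×2 minor on rows i ∈ {1, 3}, columns (j,k) ∈ {(1,1), (1,3)} is det [[12, 6], [15, 12]] = 54 ≠ 0, so this unfolding has rank ≥ 2; CP rank is at least every unfolding rank, so rank(T) ≥ 2. (This is only a lower bound: in general the CP rank may exceed every unfolding rank, so we still need to exhibit 2 rank-1 terms summing to T.)
Upper bound — finding two terms. Write S_k = T[:,:,k] for the frontal slices: S₁ = [[12, -4, -6], [0, 0, 0], [15, -5, -3]], S₂ = [[24, -8, -12], [0, 0, 0], [30, -10, -6]], S₃ = [[6, -2, 6], [0, 0, 0], [12, -4, 12]].
If T = a₁ ∘ b₁ ∘ c₁ + a₂ ∘ b₂ ∘ c₂ then each S_k = c₁[k]·a₁b₁ᵀ + c₂[k]·a₂b₂ᵀ. S₁ and S₃ are linearly independent, so a₁b₁ᵀ and a₂b₂ᵀ must span the same plane of matrices: they are the rank-1 matrices of the form x·S₁ + y·S₃.
The 2×2 minor of x·S₁ + y·S₃ on rows {1,3}, columns {1,3} is 54·x² + 108·xy = 54·(x + 2·y)(x), vanishing at (x:y) = (2:-1) and (0:1).
M₁ = 2·S₁ − S₃ = [[18, -6, -18], [0, 0, 0], [18, -6, -18]] = 6·[1, 0, 1][3, -1, -3]ᵀ and M₂ = S₃ = [[6, -2, 6], [0, 0, 0], [12, -4, 12]] = 2·[1, 0, 2][3, -1, 3]ᵀ, so take a₁ = [1, 0, 1], b₁ = [3, -1, -3], a₂ = [1, 0, 2], b₂ = [3, -1, 3].
Each slice is an integer combination of E₁ = a₁b₁ᵀ and E₂ = a₂b₂ᵀ: S₁ = 3·E₁ + E₂, S₂ = 6·E₁ + 2·E₂, S₃ = 2·E₂; reading off coefficients, c₁ = [3, 6, 0] and c₂ = [1, 2, 2].
Hence T = [1, 0, 1] ∘ [3, -1, -3] ∘ [3, 6, 0] + [1, 0, 2] ∘ [3, -1, 3] ∘ [1, 2, 2], so rank(T) ≤ 2.
These bounds meet, so rank(T) = 2.
Check entry T[1,1,3] = 6: (1)·(3)·(0) + (1)·(3)·(2) = 6.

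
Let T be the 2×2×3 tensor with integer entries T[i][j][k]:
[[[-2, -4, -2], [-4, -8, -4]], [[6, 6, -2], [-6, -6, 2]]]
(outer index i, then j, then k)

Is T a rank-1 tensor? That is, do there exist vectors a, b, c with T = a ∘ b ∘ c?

No

The mode-1 unfolding of T (rows indexed by i, columns by (j,k) = (0,0), (0,1), (0,2), (1,0), (1,1), (1,2)) is [[-2, -4, -2, -4, -8, -4], [6, 6, -2, -6, -6, 2]].
There the 2×2 minor on rows i ∈ {0, 1}, columns (j,k) ∈ {(0,0), (0,1)} is det [[-2, -4], [6, 6]] = 12 ≠ 0, so this unfolding has rank ≥ 2; CP rank is at least every unfolding rank, so rank(T) ≥ 2.
In particular rank(T) ≥ 2 > 1, so T is not rank-1.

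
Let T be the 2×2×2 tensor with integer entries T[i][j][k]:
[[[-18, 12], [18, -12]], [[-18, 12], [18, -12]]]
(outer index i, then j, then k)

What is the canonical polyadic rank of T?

Lower bound: T ≠ 0 (e.g. T[0,0,0] = -18), so rank(T) ≥ 1.
Upper bound: if T = a ∘ b ∘ c then every fibre of T is a multiple of the corresponding factor, so read the factors off the fibres through the nonzero entry T[0,0,0] = -18.
The mode-1 fibre T[:,0,0] = [-18, -18] gives a = [1, 1] (primitive direction); the mode-2 fibre T[0,:,0] = [-18, 18] gives b = [1, -1]; then c[k] = T[0,0,k] / (a[0]·b[0]) = [-18, 12] / 1 = [-18, 12].
Expanding [1, 1] ∘ [1, -1] ∘ [-18, 12] reproduces all 8 entries of T, so T = [1, 1] ∘ [1, -1] ∘ [-18, 12] and rank(T) ≤ 1.
These bounds meet, so rank(T) = 1.
Check entry T[1,0,0] = -18: (1)·(1)·(-18) = -18.

1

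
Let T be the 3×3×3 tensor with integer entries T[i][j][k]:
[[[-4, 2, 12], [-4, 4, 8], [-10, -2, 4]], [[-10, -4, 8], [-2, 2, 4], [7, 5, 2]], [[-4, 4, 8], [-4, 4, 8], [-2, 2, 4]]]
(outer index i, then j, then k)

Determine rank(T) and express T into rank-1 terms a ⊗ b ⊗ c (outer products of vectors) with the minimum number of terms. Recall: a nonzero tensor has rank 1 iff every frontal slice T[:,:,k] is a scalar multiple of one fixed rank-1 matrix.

rank(T) = 3

Lower bound: the mode-3 unfolding of T (rows indexed by k, columns by (i,j) = (0,0), (0,1), (0,2), (1,0), (1,1), (1,2), (2,0), (2,1), (2,2)) is [[-4, -4, -10, -10, -2, 7, -4, -4, -2], [2, 4, -2, -4, 2, 5, 4, 4, 2], [12, 8, 4, 8, 4, 2, 8, 8, 4]].
There the 3×3 minor on rows k ∈ {0, 1, 2}, columns (i,j) ∈ {(0,0), (0,1), (0,2)} is det [[-4, -4, -10], [2, 4, -2], [12, 8, 4]] = 320 ≠ 0, so this unfolding has rank ≥ 3; CP rank is at least every unfolding rank, so rank(T) ≥ 3. (Unfolding ranks only ever bound the CP rank from below — rank(T) can be strictly larger than all of them — so the matching upper bound has to come from an explicit 3-term decomposition.)
Upper bound: T is a sum of 3 rank-1 terms, T = [1, -1, 0] ⊗ [1, 0, -2] ⊗ [4, 2, 0] + [1, 1, 0] ⊗ [1, 0, 0] ⊗ [-4, -4, 4] + [2, 1, 2] ⊗ [2, 2, 1] ⊗ [-1, 1, 2] (one valid choice — decompositions are not unique — normalised so each a, b is primitive with positive first nonzero entry; check it by expanding all entries), so rank(T) ≤ 3.
These bounds meet, so rank(T) = 3.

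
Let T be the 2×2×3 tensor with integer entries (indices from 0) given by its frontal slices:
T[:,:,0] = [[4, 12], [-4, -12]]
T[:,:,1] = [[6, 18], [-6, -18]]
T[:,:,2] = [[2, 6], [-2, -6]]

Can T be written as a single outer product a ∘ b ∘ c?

If T = a ∘ b ∘ c then every fibre of T is a multiple of the corresponding factor, so read the factors off the fibres through the nonzero entry T[0,0,0] = 4.
The mode-1 fibre T[:,0,0] = [4, -4] gives a = [1, -1] (primitive direction); the mode-2 fibre T[0,:,0] = [4, 12] gives b = [1, 3]; then c[k] = T[0,0,k] / (a[0]·b[0]) = [4, 6, 2] / 1 = [4, 6, 2].
Expanding [1, -1] ∘ [1, 3] ∘ [4, 6, 2] reproduces all 12 entries of T, so T = [1, -1] ∘ [1, 3] ∘ [4, 6, 2] and rank(T) ≤ 1.
Equivalently every frontal slice T[:,:,k] is c[k] times the rank-1 matrix [1, -1] ∘ [1, 3]. So T has rank 1 (it is nonzero).

Yes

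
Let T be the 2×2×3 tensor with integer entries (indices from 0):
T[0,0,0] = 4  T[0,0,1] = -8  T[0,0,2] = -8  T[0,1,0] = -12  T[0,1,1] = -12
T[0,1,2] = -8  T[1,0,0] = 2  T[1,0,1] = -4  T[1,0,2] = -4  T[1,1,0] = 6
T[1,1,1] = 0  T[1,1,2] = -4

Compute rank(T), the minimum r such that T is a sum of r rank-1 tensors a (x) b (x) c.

Lower bound: the mode-3 unfolding of T (rows indexed by k, columns by (i,j) = (0,0), (0,1), (1,0), (1,1)) is [[4, -12, 2, 6], [-8, -12, -4, 0], [-8, -8, -4, -4]].
There the 3×3 minor on rows k ∈ {0, 1, 2}, columns (i,j) ∈ {(0,0), (0,1), (1,1)} is det [[4, -12, 6], [-8, -12, 0], [-8, -8, -4]] = 384 ≠ 0, so this unfolding has rank ≥ 3; CP rank is at least every unfolding rank, so rank(T) ≥ 3. (Flattening ranks never certify an upper bound on CP rank; for that we must actually write T with 3 rank-1 terms.)
Upper bound: T is a sum of 3 rank-1 terms, T = [1, -1] (x) [0, 1] (x) [-8, -4, 0] + [2, 1] (x) [1, 0] (x) [4, 0, 0] + [2, 1] (x) [1, 1] (x) [-2, -4, -4] (one valid choice — decompositions are not unique — normalised so each a, b is primitive with positive first nonzero entry; check it by expanding all entries), so rank(T) ≤ 3.
These bounds meet, so rank(T) = 3.

3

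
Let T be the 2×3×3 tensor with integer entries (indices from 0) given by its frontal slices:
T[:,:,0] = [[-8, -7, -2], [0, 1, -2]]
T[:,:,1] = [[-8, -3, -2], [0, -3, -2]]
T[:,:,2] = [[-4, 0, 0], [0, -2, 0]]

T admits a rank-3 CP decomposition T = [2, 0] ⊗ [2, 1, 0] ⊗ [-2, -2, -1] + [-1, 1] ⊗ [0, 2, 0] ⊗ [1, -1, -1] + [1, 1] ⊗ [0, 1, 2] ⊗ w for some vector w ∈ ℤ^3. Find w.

Subtract the known terms from T to get the rank-1 residual R = [1, 1] ⊗ [0, 1, 2] ⊗ w, so R[i,j,k] = a[i]·b[j]·w[k]. Pick indices with nonzero a[0]·b[1] = (1)·(1) = 1. Only the fibre through (0,1,·) is needed: R[0,1,:] = T[0,1,:] − Σₗ aₗ[0]bₗ[1]cₗ = [-7, -3, 0] − (2)·(1)·[-2, -2, -1] − (-1)·(2)·[1, -1, -1] = [-1, -1, 0]. Then w[k] = R[0,1,k] / 1 for each k, giving w = [-1, -1, 0] / 1 = [-1, -1, 0].

w = [-1, -1, 0]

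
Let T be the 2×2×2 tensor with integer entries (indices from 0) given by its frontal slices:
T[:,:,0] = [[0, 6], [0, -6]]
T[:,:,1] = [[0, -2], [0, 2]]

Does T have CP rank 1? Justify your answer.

If T = a (x) b (x) c then every fibre of T is a multiple of the corresponding factor, so read the factors off the fibres through the nonzero entry T[0,1,0] = 6.
The mode-1 fibre T[:,1,0] = [6, -6] gives a = [1, -1] (primitive direction); the mode-2 fibre T[0,:,0] = [0, 6] gives b = [0, 1]; then c[k] = T[0,1,k] / (a[0]·b[1]) = [6, -2] / 1 = [6, -2].
Expanding [1, -1] (x) [0, 1] (x) [6, -2] reproduces all 8 entries of T, so T = [1, -1] (x) [0, 1] (x) [6, -2] and rank(T) ≤ 1.
Equivalently every frontal slice T[:,:,k] is c[k] times the rank-1 matrix [1, -1] (x) [0, 1]. So T has rank 1 (it is nonzero).

Yes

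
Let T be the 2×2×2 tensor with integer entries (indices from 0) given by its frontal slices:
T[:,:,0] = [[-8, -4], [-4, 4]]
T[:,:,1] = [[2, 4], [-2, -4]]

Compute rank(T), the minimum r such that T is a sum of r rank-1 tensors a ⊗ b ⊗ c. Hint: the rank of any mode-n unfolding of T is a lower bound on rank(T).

2

Lower bound: the mode-1 unfolding of T (rows indexed by i, columns by (j,k) = (0,0), (0,1), (1,0), (1,1)) is [[-8, 2, -4, 4], [-4, -2, 4, -4]].
There the 2×2 minor on rows i ∈ {0, 1}, columns (j,k) ∈ {(0,0), (0,1)} is det [[-8, 2], [-4, -2]] = 24 ≠ 0, so this unfolding has rank ≥ 2; CP rank is at least every unfolding rank, so rank(T) ≥ 2. (Unfolding ranks only ever bound the CP rank from below — rank(T) can be strictly larger than all of them — so the matching upper bound has to come from an explicit 2-term decomposition.)
Upper bound — finding two terms. Write S_k = T[:,:,k] for the frontal slices: S₀ = [[-8, -4], [-4, 4]], S₁ = [[2, 4], [-2, -4]].
If T = a₁ ⊗ b₁ ⊗ c₁ + a₂ ⊗ b₂ ⊗ c₂ then each S_k = c₁[k]·a₁b₁ᵀ + c₂[k]·a₂b₂ᵀ. S₀ and S₁ are linearly independent, so a₁b₁ᵀ and a₂b₂ᵀ must span the same plane of matrices: they are the rank-1 matrices of the form x·S₀ + y·S₁.
det(x·S₀ + y·S₁) is −48·x² + 48·xy = (-48)·(x − y)(x), vanishing at (x:y) = (1:1) and (0:1).
M₁ = S₀ + S₁ = [[-6, 0], [-6, 0]] = (-6)·[1, 1][1, 0]ᵀ and M₂ = S₁ = [[2, 4], [-2, -4]] = 2·[1, -1][1, 2]ᵀ, so take a₁ = [1, 1], b₁ = [1, 0], a₂ = [1, -1], b₂ = [1, 2].
Each slice is an integer combination of E₁ = a₁b₁ᵀ and E₂ = a₂b₂ᵀ: S₀ = −6·E₁ − 2·E₂, S₁ = 2·E₂; reading off coefficients, c₁ = [-6, 0] and c₂ = [-2, 2].
Hence T = [1, 1] ⊗ [1, 0] ⊗ [-6, 0] + [1, -1] ⊗ [1, 2] ⊗ [-2, 2], so rank(T) ≤ 2.
These bounds meet, so rank(T) = 2.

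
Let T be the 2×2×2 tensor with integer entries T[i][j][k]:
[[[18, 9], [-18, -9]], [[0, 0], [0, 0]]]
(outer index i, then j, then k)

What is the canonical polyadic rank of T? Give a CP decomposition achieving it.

rank(T) = 1

Lower bound: T ≠ 0 (e.g. T[0,0,0] = 18), so rank(T) ≥ 1.
Upper bound: if T = a ⊗ b ⊗ c then every fibre of T is a multiple of the corresponding factor, so read the factors off the fibres through the nonzero entry T[0,0,0] = 18.
The mode-1 fibre T[:,0,0] = [18, 0] gives a = (1, 0) (primitive direction); the mode-2 fibre T[0,:,0] = [18, -18] gives b = (1, -1); then c[k] = T[0,0,k] / (a[0]·b[0]) = [18, 9] / 1 = (18, 9).
Expanding (1, 0) ⊗ (1, -1) ⊗ (18, 9) reproduces all 8 entries of T, so T = (1, 0) ⊗ (1, -1) ⊗ (18, 9) and rank(T) ≤ 1.
These bounds meet, so rank(T) = 1.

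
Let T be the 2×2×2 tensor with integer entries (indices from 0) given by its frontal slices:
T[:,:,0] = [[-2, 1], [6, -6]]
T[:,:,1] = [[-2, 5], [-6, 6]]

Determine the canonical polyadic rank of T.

Lower bound: in the mode-1 unfolding of T (rows indexed by i, columns by (j,k)) the 2×2 minor on rows i ∈ {0, 1}, columns (j,k) ∈ {(0,0), (0,1)} is det [[-2, -2], [6, -6]] = 24 ≠ 0, so that unfolding has rank ≥ 2 and hence rank(T) ≥ 2 (CP rank is at least every unfolding rank, though it can be larger).
Upper bound: with S_k = T[:,:,k], the two rank-1 terms a₁b₁ᵀ, a₂b₂ᵀ are the rank-1 members of the pencil x·S₀ + y·S₁.
det(x·S₀ + y·S₁) is 6·x² − 24·xy + 18·y² = 6·(x − 3·y)(x − y), vanishing at (x:y) = (3:1) and (1:1).
M₁ = 3·S₀ + S₁ = [[-8, 8], [12, -12]] = (-4)·(2, -3)(1, -1)ᵀ and M₂ = S₀ + S₁ = [[-4, 6], [0, 0]] = (-2)·(1, 0)(2, -3)ᵀ, so take a₁ = (2, -3), b₁ = (1, -1), a₂ = (1, 0), b₂ = (2, -3).
Each slice is an integer combination of E₁ = a₁b₁ᵀ and E₂ = a₂b₂ᵀ: S₀ = −2·E₁ + E₂, S₁ = 2·E₁ − 3·E₂; reading off coefficients, c₁ = (-2, 2) and c₂ = (1, -3).
Hence T = (2, -3) (x) (1, -1) (x) (-2, 2) + (1, 0) (x) (2, -3) (x) (1, -3), so rank(T) ≤ 2.
These bounds meet, so rank(T) = 2.

2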